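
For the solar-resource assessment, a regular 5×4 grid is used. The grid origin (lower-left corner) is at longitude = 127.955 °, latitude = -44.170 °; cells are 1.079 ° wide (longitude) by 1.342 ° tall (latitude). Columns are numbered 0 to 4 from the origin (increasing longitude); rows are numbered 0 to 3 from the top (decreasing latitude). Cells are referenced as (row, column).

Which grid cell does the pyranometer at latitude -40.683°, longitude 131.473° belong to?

(1, 3)

Column index: ⌊(131.473 − 127.955) / 1.079⌋ = ⌊3.260⌋ = 3
Row offset from origin: ⌊(-40.683 − -44.170) / 1.342⌋ = ⌊2.598⌋ = 2 → row 1 (counted from top)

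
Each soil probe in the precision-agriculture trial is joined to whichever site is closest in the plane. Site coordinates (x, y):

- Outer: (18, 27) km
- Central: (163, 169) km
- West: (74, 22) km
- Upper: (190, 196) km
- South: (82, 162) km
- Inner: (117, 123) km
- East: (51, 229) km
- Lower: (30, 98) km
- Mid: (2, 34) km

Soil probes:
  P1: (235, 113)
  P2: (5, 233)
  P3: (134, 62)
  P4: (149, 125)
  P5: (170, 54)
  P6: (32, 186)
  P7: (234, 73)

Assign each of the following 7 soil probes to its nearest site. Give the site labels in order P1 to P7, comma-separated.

P1 → Central (d²=8320.00)
P2 → East (d²=2132.00)
P3 → Inner (d²=4010.00)
P4 → Inner (d²=1028.00)
P5 → Inner (d²=7570.00)
P6 → East (d²=2210.00)
P7 → Central (d²=14257.00)

Central, East, Inner, Inner, Inner, East, Central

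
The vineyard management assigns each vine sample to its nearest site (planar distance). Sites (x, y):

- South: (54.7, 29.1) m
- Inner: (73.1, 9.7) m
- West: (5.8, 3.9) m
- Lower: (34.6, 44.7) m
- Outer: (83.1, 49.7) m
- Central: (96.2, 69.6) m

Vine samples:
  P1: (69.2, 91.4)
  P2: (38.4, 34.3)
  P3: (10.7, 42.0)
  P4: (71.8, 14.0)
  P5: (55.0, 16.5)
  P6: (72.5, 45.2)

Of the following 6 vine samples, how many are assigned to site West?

P1 → Central
P2 → Lower
P3 → Lower
P4 → Inner
P5 → South
P6 → Outer
0 of the 6 go to West.

0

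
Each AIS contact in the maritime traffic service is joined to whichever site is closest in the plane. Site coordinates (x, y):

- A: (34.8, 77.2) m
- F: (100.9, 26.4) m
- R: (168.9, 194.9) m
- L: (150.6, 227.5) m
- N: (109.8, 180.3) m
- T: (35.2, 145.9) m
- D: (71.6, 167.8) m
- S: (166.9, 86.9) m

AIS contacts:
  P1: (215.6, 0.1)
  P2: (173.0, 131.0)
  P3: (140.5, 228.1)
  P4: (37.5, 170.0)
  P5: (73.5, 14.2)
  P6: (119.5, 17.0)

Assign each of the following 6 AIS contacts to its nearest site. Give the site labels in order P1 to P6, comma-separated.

S, S, L, T, F, F

P1 → S (d²=9905.93)
P2 → S (d²=1982.02)
P3 → L (d²=102.37)
P4 → T (d²=586.10)
P5 → F (d²=899.60)
P6 → F (d²=434.32)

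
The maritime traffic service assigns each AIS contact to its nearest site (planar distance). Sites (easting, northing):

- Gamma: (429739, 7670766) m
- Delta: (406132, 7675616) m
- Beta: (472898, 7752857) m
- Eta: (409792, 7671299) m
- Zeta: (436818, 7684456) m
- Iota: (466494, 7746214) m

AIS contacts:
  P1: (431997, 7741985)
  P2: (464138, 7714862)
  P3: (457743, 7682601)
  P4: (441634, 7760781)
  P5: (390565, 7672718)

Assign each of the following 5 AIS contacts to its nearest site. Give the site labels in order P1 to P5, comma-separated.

P1 → Iota (d²=1207927450.00)
P2 → Iota (d²=988498640.00)
P3 → Zeta (d²=441296650.00)
P4 → Iota (d²=830217089.00)
P5 → Delta (d²=250729893.00)

Iota, Iota, Zeta, Iota, Delta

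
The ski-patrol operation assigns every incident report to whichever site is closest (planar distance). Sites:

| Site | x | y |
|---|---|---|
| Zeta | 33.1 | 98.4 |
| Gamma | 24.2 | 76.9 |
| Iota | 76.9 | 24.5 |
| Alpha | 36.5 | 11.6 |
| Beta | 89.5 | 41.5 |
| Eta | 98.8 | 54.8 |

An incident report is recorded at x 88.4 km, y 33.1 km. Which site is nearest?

Squared distances to each site:
Zeta: 7322.180; Gamma: 6040.080; Iota: 206.210; Alpha: 3155.860; Beta: 71.770; Eta: 579.050.
Minimum at Beta.

Beta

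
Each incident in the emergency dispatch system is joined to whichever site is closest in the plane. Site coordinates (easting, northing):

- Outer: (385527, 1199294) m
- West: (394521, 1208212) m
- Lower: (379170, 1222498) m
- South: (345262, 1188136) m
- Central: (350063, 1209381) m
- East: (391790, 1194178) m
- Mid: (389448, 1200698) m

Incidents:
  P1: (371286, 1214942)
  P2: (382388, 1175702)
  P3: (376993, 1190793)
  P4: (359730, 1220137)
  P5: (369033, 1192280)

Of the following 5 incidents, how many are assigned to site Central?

P1 → Lower
P2 → East
P3 → Outer
P4 → Central
P5 → Outer
1 of the 5 goes to Central.

1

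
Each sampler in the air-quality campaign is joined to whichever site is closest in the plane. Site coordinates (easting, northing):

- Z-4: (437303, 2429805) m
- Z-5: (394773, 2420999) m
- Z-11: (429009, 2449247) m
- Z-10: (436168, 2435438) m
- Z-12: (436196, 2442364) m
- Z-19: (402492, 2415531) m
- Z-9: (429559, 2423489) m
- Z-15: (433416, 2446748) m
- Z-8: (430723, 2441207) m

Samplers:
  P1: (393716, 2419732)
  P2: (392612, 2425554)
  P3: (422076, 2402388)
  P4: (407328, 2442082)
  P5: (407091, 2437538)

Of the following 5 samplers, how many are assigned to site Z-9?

1

P1 → Z-5
P2 → Z-5
P3 → Z-9
P4 → Z-11
P5 → Z-5
1 of the 5 goes to Z-9.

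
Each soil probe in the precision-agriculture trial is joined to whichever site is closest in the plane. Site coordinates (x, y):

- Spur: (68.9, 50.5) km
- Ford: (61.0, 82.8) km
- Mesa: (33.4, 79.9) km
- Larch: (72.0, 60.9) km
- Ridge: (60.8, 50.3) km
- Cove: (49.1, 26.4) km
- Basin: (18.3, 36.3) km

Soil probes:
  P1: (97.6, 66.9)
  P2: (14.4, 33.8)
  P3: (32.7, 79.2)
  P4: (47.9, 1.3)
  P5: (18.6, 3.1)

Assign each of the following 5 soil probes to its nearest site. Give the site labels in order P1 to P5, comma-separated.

P1 → Larch (d²=691.36)
P2 → Basin (d²=21.46)
P3 → Mesa (d²=0.98)
P4 → Cove (d²=631.45)
P5 → Basin (d²=1102.33)

Larch, Basin, Mesa, Cove, Basin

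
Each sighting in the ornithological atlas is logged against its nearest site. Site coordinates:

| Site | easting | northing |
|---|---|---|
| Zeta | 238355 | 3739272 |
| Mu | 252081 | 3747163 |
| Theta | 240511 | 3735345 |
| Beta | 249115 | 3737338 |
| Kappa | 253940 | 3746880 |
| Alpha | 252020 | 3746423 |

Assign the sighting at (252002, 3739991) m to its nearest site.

Squared distances to each site:
Zeta: 186757570.000; Mu: 51443825.000; Theta: 153628397.000; Beta: 15373178.000; Kappa: 51214165.000; Alpha: 41370948.000.
Minimum at Beta.

Beta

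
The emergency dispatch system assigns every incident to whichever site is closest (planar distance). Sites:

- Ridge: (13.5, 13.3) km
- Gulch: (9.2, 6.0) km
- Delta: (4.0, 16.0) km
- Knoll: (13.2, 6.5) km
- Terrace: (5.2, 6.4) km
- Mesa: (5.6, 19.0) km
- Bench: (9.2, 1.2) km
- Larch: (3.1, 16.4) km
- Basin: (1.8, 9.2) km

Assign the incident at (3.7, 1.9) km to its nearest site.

Terrace

Squared distances to each site:
Ridge: 226.000; Gulch: 47.060; Delta: 198.900; Knoll: 111.410; Terrace: 22.500; Mesa: 296.020; Bench: 30.740; Larch: 210.610; Basin: 56.900.
Minimum at Terrace.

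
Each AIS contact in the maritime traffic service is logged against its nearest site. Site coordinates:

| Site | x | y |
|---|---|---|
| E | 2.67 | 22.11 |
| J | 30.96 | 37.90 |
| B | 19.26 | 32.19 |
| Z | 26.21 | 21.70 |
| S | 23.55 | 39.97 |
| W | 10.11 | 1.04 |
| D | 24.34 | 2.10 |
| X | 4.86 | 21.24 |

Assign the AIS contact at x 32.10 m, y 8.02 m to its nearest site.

Squared distances to each site:
E: 1064.653; J: 894.114; B: 749.054; Z: 221.834; S: 1093.905; W: 532.281; D: 95.264; X: 916.786.
Minimum at D.

D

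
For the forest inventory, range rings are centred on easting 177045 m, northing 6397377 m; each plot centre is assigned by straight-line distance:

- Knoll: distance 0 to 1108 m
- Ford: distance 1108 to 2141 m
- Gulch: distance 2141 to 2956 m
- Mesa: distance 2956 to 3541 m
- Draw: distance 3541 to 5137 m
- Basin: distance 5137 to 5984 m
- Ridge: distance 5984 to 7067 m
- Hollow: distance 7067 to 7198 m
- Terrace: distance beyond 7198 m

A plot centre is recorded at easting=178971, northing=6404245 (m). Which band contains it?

Distance = √((178971−177045)² + (6404245−6397377)²) = √(3709476.000 + 47169424.000) = 7132.945 m.
7067 ≤ 7132.945 < 7198 → Hollow.

Hollow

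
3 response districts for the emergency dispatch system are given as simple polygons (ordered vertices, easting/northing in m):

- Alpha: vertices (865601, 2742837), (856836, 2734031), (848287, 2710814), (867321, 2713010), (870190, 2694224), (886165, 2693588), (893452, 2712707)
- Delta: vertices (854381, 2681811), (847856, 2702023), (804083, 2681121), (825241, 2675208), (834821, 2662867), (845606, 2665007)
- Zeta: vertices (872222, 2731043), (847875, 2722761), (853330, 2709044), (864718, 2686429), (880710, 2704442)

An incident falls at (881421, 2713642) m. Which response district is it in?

Alpha

Cast a ray rightward from (881421, 2713642). For each polygon, the edges (by vertex number in listed order) whose endpoints lie on opposite sides of northing = 2713642, where each meets that height, and whether that is right or left of the point:
Alpha: 2–3 at easting≈849328.3 (left), 7–1 at easting≈892587.7 (right) → 1 crossing.
Delta: no edge straddles that height → 0 crossings.
Zeta: 2–3 at easting≈851501.5 (left), 5–1 at easting≈877774.4 (left) → 0 crossings.
Only Alpha has an odd count, so the point is inside Alpha.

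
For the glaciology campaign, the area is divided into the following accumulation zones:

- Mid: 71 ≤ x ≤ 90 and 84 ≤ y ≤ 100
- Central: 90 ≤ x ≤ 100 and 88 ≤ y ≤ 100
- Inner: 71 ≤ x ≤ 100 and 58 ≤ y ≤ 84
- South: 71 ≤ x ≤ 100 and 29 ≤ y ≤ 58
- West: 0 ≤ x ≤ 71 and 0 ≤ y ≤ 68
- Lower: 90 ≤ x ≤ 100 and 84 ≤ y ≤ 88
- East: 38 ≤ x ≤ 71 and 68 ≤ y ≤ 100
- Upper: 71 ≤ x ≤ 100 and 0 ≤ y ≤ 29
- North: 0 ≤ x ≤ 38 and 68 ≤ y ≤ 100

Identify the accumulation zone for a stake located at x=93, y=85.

The point has x = 93 and y = 85.
Only Lower satisfies 90 ≤ x ≤ 100 and 84 ≤ y ≤ 88.

Lower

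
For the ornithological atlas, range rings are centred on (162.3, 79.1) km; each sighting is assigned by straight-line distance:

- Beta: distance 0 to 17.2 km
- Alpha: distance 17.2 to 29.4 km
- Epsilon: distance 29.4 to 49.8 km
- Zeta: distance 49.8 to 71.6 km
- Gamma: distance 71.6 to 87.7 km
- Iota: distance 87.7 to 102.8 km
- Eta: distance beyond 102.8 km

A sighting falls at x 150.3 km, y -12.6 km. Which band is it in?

Iota

Distance = √((150.3−162.3)² + (-12.6−79.1)²) = √(144.000 + 8408.890) = 92.482 km.
87.7 ≤ 92.482 < 102.8 → Iota.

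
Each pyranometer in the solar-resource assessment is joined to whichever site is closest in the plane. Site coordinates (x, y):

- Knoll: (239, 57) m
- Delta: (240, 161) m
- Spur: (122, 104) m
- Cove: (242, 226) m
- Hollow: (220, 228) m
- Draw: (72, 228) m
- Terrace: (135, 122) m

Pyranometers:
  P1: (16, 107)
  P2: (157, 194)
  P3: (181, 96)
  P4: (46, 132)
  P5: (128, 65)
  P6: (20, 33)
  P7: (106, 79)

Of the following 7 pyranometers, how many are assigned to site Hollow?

1

P1 → Spur
P2 → Hollow
P3 → Terrace
P4 → Spur
P5 → Spur
P6 → Spur
P7 → Spur
1 of the 7 goes to Hollow.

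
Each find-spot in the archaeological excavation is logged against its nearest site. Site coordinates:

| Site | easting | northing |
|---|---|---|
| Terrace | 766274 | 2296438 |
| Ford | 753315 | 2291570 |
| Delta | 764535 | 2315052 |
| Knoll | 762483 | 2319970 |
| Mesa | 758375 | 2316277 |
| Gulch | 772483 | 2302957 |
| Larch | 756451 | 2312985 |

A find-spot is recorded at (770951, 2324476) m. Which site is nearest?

Knoll

Squared distances to each site:
Terrace: 808003773.000; Ford: 1393833332.000; Delta: 129976832.000; Knoll: 92011060.000; Mesa: 225379377.000; Gulch: 465414385.000; Larch: 342293081.000.
Minimum at Knoll.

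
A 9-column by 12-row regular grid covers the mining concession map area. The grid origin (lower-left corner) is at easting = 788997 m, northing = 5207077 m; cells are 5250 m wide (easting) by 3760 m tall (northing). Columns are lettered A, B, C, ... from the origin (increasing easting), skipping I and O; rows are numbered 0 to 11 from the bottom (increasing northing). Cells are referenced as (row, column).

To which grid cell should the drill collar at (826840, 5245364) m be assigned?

(10, H)

Column index: ⌊(826840 − 788997) / 5250⌋ = ⌊7.208⌋ = 7 → column H
Row offset from origin: ⌊(5245364 − 5207077) / 3760⌋ = ⌊10.183⌋ = 10 → row 10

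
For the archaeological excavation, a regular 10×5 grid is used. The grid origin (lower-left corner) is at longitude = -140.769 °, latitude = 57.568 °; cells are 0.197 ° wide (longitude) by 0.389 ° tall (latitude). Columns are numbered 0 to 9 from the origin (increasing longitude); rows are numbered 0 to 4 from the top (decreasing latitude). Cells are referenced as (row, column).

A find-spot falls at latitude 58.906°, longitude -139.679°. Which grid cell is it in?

(1, 5)

Column index: ⌊(-139.679 − -140.769) / 0.197⌋ = ⌊5.533⌋ = 5
Row offset from origin: ⌊(58.906 − 57.568) / 0.389⌋ = ⌊3.440⌋ = 3 → row 1 (counted from top)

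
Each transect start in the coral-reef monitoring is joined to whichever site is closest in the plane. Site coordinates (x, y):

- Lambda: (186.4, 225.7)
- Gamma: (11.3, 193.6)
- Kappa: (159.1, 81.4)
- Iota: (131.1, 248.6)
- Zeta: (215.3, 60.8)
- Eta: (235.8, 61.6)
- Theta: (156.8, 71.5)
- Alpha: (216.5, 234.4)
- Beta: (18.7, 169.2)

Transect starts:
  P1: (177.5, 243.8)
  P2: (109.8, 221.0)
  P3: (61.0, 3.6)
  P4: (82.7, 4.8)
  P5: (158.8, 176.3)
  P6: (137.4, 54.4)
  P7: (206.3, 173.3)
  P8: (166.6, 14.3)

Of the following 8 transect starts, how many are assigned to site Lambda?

P1 → Lambda
P2 → Iota
P3 → Theta
P4 → Theta
P5 → Lambda
P6 → Theta
P7 → Lambda
P8 → Theta
3 of the 8 go to Lambda.

3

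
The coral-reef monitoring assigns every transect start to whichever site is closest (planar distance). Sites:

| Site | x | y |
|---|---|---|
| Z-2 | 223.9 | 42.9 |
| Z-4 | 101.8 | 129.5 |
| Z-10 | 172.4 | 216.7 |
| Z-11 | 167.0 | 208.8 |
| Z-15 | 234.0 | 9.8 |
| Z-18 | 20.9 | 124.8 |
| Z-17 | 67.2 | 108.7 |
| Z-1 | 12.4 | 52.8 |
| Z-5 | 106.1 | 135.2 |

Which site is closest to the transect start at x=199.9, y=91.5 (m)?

Squared distances to each site:
Z-2: 2937.960; Z-4: 11067.610; Z-10: 16431.290; Z-11: 14841.700; Z-15: 7837.700; Z-18: 33149.890; Z-17: 17905.130; Z-1: 36653.940; Z-5: 10708.130.
Minimum at Z-2.

Z-2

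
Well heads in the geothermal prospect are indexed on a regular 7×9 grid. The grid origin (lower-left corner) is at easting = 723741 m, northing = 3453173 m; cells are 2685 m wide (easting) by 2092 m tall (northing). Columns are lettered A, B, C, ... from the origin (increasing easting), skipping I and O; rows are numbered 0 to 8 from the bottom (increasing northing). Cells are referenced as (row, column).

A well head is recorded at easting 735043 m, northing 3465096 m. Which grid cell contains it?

(5, E)

Column index: ⌊(735043 − 723741) / 2685⌋ = ⌊4.209⌋ = 4 → column E
Row offset from origin: ⌊(3465096 − 3453173) / 2092⌋ = ⌊5.699⌋ = 5 → row 5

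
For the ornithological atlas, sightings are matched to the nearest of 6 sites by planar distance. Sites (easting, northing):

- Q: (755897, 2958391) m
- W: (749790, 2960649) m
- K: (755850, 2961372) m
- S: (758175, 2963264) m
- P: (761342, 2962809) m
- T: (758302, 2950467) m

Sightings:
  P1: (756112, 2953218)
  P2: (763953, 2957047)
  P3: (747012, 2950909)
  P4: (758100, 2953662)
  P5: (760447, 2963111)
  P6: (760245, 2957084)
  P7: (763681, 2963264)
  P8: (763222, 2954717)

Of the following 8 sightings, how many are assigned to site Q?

P1 → T
P2 → P
P3 → W
P4 → T
P5 → P
P6 → Q
P7 → P
P8 → T
1 of the 8 goes to Q.

1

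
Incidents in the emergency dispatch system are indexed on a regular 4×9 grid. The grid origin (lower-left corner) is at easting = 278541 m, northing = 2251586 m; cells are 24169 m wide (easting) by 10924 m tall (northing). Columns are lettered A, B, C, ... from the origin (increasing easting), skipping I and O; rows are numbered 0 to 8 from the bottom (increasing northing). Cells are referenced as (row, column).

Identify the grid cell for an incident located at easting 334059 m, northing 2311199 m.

Column index: ⌊(334059 − 278541) / 24169⌋ = ⌊2.297⌋ = 2 → column C
Row offset from origin: ⌊(2311199 − 2251586) / 10924⌋ = ⌊5.457⌋ = 5 → row 5

(5, C)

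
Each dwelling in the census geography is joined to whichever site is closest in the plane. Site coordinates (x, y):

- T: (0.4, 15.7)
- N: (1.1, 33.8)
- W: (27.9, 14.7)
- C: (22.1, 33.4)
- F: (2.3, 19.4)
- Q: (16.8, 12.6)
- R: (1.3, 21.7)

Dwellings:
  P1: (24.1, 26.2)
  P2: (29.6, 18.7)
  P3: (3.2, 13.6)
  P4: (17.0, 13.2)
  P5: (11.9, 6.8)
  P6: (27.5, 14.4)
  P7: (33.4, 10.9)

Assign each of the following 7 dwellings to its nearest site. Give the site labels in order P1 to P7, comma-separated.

P1 → C (d²=55.84)
P2 → W (d²=18.89)
P3 → T (d²=12.25)
P4 → Q (d²=0.40)
P5 → Q (d²=57.65)
P6 → W (d²=0.25)
P7 → W (d²=44.69)

C, W, T, Q, Q, W, W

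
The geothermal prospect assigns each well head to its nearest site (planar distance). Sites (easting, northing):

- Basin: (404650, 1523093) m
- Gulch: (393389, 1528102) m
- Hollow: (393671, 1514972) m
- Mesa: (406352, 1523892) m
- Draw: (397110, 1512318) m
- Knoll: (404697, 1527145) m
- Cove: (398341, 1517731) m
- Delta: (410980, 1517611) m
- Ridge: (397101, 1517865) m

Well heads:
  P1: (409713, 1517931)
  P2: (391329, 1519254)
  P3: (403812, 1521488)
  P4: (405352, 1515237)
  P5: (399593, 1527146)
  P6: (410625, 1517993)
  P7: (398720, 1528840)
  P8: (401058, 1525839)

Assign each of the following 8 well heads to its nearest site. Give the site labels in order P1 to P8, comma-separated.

P1 → Delta (d²=1707689.00)
P2 → Hollow (d²=23820488.00)
P3 → Basin (d²=3278269.00)
P4 → Delta (d²=37310260.00)
P5 → Knoll (d²=26050817.00)
P6 → Delta (d²=271949.00)
P7 → Gulch (d²=28964205.00)
P8 → Knoll (d²=14947957.00)

Delta, Hollow, Basin, Delta, Knoll, Delta, Gulch, Knoll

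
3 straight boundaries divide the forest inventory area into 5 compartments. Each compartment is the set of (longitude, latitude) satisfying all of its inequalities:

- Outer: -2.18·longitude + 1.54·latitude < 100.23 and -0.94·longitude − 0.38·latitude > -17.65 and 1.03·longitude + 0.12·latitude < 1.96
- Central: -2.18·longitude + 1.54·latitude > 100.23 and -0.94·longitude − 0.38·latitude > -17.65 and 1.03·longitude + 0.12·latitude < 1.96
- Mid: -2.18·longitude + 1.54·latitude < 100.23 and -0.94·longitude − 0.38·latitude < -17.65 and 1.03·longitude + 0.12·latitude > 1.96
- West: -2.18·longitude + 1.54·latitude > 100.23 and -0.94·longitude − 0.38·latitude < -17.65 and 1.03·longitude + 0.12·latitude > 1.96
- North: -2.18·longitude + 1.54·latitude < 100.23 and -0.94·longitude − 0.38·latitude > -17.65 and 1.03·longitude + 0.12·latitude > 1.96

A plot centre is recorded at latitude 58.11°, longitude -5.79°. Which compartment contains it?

Central

-2.18·-5.79 + 1.54·58.11 = 102.112, which is > 100.23
-0.94·-5.79 − 0.38·58.11 = -16.639, which is > -17.65
1.03·-5.79 + 0.12·58.11 = 1.009, which is < 1.96
This sign pattern matches Central.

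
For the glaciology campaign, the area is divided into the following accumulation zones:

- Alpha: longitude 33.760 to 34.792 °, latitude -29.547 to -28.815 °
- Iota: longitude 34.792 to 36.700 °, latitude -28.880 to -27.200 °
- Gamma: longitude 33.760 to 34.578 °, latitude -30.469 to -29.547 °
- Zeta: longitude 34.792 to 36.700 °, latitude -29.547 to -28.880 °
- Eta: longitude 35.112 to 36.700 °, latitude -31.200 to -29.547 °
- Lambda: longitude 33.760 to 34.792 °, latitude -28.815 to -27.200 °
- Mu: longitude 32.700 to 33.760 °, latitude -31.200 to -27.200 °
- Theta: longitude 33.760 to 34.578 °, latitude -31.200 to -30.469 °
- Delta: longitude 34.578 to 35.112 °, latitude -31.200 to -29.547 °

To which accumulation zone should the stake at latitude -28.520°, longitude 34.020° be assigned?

Lambda

The point has longitude = 34.020 and latitude = -28.520.
Only Lambda satisfies 33.760 ≤ longitude ≤ 34.792 and -28.815 ≤ latitude ≤ -27.200.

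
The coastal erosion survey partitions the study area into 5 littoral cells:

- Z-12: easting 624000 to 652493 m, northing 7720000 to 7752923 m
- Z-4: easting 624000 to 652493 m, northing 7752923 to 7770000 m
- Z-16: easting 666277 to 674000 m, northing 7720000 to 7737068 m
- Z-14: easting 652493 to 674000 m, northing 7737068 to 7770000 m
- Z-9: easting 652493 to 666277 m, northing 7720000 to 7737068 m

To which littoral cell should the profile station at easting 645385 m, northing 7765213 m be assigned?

The point has easting = 645385 and northing = 7765213.
Only Z-4 satisfies 624000 ≤ easting ≤ 652493 and 7752923 ≤ northing ≤ 7770000.

Z-4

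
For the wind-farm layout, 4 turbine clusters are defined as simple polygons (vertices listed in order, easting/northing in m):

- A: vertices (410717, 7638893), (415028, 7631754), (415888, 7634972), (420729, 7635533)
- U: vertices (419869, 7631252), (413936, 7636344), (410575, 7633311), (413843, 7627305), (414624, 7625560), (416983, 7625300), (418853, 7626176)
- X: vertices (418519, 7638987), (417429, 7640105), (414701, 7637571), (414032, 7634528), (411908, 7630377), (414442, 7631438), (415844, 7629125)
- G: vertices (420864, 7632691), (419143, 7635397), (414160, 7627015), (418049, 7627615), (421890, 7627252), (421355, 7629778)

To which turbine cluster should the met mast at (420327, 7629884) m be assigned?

G

Cast a ray rightward from (420327, 7629884). For each polygon, the edges (by vertex number in listed order) whose endpoints lie on opposite sides of northing = 7629884, where each meets that height, and whether that is right or left of the point:
A: no edge straddles that height → 0 crossings.
U: 3–4 at easting≈412439.7 (left), 7–1 at easting≈419595.2 (left) → 0 crossings.
X: 6–7 at easting≈415383.9 (left), 7–1 at easting≈416049.9 (left) → 0 crossings.
G: 2–3 at easting≈415865.6 (left), 6–1 at easting≈421337.1 (right) → 1 crossing.
Only G has an odd count, so the point is inside G.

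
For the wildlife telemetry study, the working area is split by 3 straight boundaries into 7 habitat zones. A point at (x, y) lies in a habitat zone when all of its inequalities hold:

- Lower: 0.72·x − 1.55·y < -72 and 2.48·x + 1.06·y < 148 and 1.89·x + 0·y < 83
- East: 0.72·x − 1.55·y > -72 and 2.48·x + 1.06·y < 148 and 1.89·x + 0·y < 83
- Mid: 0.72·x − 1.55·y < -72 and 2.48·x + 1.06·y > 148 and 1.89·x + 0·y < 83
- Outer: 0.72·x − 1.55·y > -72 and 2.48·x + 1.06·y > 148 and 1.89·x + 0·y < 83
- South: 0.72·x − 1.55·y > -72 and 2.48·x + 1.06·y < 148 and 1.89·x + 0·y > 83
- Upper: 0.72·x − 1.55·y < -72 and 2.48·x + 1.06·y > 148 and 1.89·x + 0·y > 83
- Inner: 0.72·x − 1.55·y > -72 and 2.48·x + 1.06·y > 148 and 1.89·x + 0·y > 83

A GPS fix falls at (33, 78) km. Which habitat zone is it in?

0.72·33 − 1.55·78 = -97.140, which is < -72
2.48·33 + 1.06·78 = 164.520, which is > 148
1.89·33 + 0·78 = 62.370, which is < 83
This sign pattern matches Mid.

Mid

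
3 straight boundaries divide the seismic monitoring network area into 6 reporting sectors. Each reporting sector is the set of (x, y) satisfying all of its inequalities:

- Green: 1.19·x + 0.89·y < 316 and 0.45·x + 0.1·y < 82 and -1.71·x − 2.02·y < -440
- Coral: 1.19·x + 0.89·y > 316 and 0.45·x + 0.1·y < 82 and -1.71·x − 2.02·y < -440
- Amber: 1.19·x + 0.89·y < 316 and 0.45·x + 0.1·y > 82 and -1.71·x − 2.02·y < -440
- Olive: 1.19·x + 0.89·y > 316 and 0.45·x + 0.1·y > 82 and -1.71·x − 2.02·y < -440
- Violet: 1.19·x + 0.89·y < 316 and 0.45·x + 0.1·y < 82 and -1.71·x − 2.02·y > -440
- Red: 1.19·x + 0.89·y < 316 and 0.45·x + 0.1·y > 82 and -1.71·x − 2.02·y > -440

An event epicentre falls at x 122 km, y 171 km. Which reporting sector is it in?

Green

1.19·122 + 0.89·171 = 297.370, which is < 316
0.45·122 + 0.1·171 = 72.000, which is < 82
-1.71·122 − 2.02·171 = -554.040, which is < -440
This sign pattern matches Green.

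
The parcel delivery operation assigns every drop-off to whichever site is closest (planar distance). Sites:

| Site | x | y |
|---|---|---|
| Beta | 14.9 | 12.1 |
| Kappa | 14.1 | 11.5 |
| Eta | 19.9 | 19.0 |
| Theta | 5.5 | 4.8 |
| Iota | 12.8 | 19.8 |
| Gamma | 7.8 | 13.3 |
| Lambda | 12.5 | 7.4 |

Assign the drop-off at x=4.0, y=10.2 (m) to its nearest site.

Squared distances to each site:
Beta: 122.420; Kappa: 103.700; Eta: 330.250; Theta: 31.410; Iota: 169.600; Gamma: 24.050; Lambda: 80.090.
Minimum at Gamma.

Gamma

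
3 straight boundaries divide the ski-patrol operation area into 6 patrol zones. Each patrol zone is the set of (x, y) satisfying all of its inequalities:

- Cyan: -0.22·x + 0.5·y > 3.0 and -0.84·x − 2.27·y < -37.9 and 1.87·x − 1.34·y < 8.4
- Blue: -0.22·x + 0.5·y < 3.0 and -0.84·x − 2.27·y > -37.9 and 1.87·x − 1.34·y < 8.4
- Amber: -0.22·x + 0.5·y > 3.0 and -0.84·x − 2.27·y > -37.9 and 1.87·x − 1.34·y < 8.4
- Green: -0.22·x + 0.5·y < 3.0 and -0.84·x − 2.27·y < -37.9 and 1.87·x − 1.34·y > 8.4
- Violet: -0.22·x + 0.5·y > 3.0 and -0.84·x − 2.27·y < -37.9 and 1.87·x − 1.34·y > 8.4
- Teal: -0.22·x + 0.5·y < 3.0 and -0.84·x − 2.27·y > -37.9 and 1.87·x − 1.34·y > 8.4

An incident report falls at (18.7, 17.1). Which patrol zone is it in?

-0.22·18.7 + 0.5·17.1 = 4.436, which is > 3.0
-0.84·18.7 − 2.27·17.1 = -54.525, which is < -37.9
1.87·18.7 − 1.34·17.1 = 12.055, which is > 8.4
This sign pattern matches Violet.

Violet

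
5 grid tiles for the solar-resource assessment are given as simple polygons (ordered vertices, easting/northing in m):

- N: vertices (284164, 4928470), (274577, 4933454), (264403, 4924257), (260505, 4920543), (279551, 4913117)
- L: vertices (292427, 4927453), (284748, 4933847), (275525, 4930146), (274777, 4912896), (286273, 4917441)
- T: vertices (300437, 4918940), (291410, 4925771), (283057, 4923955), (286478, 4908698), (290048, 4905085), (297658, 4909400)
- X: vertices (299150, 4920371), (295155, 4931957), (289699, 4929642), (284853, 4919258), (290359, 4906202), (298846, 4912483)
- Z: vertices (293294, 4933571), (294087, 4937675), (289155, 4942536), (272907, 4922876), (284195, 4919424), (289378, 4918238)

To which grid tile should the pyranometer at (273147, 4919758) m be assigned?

N

Cast a ray rightward from (273147, 4919758). For each polygon, the edges (by vertex number in listed order) whose endpoints lie on opposite sides of northing = 4919758, where each meets that height, and whether that is right or left of the point:
N: 4–5 at easting≈262518.3 (left), 5–1 at easting≈281546.4 (right) → 1 crossing.
L: 3–4 at easting≈275074.6 (right), 5–1 at easting≈287697.2 (right) → 2 crossings.
T: 1–2 at easting≈299356.0 (right), 3–4 at easting≈283998.1 (right) → 2 crossings.
X: 3–4 at easting≈285086.3 (right), 6–1 at easting≈299126.4 (right) → 2 crossings.
Z: 4–5 at easting≈283102.8 (right), 6–1 at easting≈289766.2 (right) → 2 crossings.
Only N has an odd count, so the point is inside N.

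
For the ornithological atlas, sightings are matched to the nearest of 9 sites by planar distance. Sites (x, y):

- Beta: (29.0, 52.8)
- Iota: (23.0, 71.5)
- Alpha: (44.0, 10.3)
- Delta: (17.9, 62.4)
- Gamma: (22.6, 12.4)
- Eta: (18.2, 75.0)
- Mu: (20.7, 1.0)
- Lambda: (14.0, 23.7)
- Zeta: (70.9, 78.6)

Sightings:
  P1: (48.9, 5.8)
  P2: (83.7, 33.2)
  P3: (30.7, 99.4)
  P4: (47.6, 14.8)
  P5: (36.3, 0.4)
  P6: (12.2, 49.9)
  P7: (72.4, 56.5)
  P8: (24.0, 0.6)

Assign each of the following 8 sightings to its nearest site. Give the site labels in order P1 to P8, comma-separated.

P1 → Alpha (d²=44.26)
P2 → Alpha (d²=2100.50)
P3 → Eta (d²=751.61)
P4 → Alpha (d²=33.21)
P5 → Alpha (d²=157.30)
P6 → Delta (d²=188.74)
P7 → Zeta (d²=490.66)
P8 → Mu (d²=11.05)

Alpha, Alpha, Eta, Alpha, Alpha, Delta, Zeta, Mu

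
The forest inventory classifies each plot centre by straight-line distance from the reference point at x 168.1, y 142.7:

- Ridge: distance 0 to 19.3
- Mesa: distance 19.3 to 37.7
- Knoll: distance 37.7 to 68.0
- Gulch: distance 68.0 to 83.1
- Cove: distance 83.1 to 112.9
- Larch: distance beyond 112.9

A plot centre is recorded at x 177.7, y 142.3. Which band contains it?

Ridge

Distance = √((177.7−168.1)² + (142.3−142.7)²) = √(92.160 + 0.160) = 9.608.
0 ≤ 9.608 < 19.3 → Ridge.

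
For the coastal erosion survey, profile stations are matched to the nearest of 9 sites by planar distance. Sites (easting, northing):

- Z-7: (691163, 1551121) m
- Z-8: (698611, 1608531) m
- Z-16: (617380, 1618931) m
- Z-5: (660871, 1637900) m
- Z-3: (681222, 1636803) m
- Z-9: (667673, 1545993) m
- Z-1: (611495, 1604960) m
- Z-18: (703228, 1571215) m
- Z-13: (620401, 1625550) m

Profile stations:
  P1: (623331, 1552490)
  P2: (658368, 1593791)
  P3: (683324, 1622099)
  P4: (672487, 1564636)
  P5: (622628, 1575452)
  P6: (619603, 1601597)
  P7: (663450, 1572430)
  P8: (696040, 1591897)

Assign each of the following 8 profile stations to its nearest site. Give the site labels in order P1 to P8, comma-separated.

P1 → Z-9 (d²=2008423973.00)
P2 → Z-8 (d²=1836766649.00)
P3 → Z-3 (d²=220626020.00)
P4 → Z-9 (d²=370736045.00)
P5 → Z-1 (d²=994665753.00)
P6 → Z-1 (d²=77049433.00)
P7 → Z-9 (d²=716748698.00)
P8 → Z-8 (d²=283299997.00)

Z-9, Z-8, Z-3, Z-9, Z-1, Z-1, Z-9, Z-8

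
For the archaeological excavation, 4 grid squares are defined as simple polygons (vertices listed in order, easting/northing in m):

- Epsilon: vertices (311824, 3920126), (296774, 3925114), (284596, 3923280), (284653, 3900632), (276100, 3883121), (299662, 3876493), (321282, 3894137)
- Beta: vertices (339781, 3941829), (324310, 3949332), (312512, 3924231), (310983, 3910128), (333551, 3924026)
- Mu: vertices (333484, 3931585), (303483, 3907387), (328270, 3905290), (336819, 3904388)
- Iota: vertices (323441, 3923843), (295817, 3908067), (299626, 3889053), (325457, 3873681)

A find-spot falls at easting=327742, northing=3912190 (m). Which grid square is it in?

Mu

Cast a ray rightward from (327742, 3912190). For each polygon, the edges (by vertex number in listed order) whose endpoints lie on opposite sides of northing = 3912190, where each meets that height, and whether that is right or left of the point:
Epsilon: 3–4 at easting≈284623.9 (left), 7–1 at easting≈314712.1 (left) → 0 crossings.
Beta: 3–4 at easting≈311206.6 (left), 4–5 at easting≈314331.3 (left) → 0 crossings.
Mu: 1–2 at easting≈309437.8 (left), 4–1 at easting≈335862.3 (right) → 1 crossing.
Iota: 1–2 at easting≈303036.4 (left), 4–1 at easting≈323909.3 (left) → 0 crossings.
Only Mu has an odd count, so the point is inside Mu.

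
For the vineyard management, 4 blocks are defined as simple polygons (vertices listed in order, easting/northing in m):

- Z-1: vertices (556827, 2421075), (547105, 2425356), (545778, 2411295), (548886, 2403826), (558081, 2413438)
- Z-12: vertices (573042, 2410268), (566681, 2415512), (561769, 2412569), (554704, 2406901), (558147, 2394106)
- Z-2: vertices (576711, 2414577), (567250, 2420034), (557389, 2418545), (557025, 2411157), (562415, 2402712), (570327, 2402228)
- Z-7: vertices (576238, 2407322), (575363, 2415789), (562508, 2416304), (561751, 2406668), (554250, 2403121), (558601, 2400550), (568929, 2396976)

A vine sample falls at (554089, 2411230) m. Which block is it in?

Cast a ray rightward from (554089, 2411230). For each polygon, the edges (by vertex number in listed order) whose endpoints lie on opposite sides of northing = 2411230, where each meets that height, and whether that is right or left of the point:
Z-1: 3–4 at easting≈545805.0 (left), 4–5 at easting≈555968.8 (right) → 1 crossing.
Z-12: 1–2 at easting≈571875.1 (right), 3–4 at easting≈560100.0 (right) → 2 crossings.
Z-2: 3–4 at easting≈557028.6 (right), 6–1 at easting≈574980.7 (right) → 2 crossings.
Z-7: 1–2 at easting≈575834.1 (right), 3–4 at easting≈562109.4 (right) → 2 crossings.
Only Z-1 has an odd count, so the point is inside Z-1.

Z-1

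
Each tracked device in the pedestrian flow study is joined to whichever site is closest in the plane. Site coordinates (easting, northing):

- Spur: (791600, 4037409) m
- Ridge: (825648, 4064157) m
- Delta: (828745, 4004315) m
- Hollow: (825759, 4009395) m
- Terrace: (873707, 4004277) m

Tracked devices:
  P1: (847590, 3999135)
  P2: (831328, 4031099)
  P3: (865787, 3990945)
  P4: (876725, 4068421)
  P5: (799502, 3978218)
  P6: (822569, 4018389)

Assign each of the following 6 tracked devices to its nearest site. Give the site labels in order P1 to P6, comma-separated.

Delta, Hollow, Terrace, Ridge, Delta, Hollow

P1 → Delta (d²=381966425.00)
P2 → Hollow (d²=502077377.00)
P3 → Terrace (d²=240468624.00)
P4 → Ridge (d²=2627041625.00)
P5 → Delta (d²=1536206458.00)
P6 → Hollow (d²=91068136.00)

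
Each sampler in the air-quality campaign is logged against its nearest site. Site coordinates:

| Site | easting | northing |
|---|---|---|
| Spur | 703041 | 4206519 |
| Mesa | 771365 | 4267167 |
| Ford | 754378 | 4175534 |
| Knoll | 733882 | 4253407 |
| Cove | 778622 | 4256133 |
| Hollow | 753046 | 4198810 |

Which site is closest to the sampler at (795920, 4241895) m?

Cove

Squared distances to each site:
Spur: 9877970017.000; Mesa: 1241622009.000; Ford: 6129520085.000; Knoll: 3981239588.000; Cove: 501941448.000; Hollow: 3694497101.000.
Minimum at Cove.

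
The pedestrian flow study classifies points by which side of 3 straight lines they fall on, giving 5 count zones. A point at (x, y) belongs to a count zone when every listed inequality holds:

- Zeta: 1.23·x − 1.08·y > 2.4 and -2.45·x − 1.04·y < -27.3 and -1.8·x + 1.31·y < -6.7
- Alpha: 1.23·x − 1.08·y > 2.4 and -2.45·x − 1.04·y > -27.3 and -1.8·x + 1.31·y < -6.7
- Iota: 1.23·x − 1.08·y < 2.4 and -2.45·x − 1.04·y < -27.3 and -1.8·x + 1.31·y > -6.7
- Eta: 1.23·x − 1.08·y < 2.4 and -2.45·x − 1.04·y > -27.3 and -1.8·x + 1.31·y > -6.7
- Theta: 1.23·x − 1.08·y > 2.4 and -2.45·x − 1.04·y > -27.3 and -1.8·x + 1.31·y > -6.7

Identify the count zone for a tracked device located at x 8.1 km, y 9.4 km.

1.23·8.1 − 1.08·9.4 = -0.189, which is < 2.4
-2.45·8.1 − 1.04·9.4 = -29.621, which is < -27.3
-1.8·8.1 + 1.31·9.4 = -2.266, which is > -6.7
This sign pattern matches Iota.

Iota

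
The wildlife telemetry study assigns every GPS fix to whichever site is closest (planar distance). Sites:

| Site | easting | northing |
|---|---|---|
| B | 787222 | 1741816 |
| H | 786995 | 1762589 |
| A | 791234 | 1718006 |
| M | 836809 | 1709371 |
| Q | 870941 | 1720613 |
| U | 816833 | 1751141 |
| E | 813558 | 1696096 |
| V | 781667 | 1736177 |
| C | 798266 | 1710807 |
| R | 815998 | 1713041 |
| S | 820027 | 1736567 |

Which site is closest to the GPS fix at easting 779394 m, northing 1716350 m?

A

Squared distances to each site:
B: 709794740.000; H: 2195820322.000; A: 142927936.000; M: 3345188666.000; Q: 8399026378.000; U: 2612092402.000; E: 1577403412.000; V: 398276458.000; C: 386877233.000; R: 1350802297.000; S: 2059767778.000.
Minimum at A.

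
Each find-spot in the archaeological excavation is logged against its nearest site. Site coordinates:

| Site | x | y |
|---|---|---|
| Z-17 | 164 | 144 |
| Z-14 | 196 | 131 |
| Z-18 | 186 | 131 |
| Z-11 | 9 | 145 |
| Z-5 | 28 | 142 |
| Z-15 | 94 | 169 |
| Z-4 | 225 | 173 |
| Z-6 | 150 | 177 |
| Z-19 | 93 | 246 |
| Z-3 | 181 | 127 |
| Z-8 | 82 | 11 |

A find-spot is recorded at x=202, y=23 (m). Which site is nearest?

Z-3

Squared distances to each site:
Z-17: 16085.000; Z-14: 11700.000; Z-18: 11920.000; Z-11: 52133.000; Z-5: 44437.000; Z-15: 32980.000; Z-4: 23029.000; Z-6: 26420.000; Z-19: 61610.000; Z-3: 11257.000; Z-8: 14544.000.
Minimum at Z-3.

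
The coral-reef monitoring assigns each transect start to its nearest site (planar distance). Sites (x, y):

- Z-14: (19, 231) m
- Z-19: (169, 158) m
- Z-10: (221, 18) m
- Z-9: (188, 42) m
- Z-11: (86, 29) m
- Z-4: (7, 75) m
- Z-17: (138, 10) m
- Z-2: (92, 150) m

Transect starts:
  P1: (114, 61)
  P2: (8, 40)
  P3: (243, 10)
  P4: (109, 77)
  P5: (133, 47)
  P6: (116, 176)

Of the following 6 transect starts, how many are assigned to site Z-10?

P1 → Z-11
P2 → Z-4
P3 → Z-10
P4 → Z-11
P5 → Z-17
P6 → Z-2
1 of the 6 goes to Z-10.

1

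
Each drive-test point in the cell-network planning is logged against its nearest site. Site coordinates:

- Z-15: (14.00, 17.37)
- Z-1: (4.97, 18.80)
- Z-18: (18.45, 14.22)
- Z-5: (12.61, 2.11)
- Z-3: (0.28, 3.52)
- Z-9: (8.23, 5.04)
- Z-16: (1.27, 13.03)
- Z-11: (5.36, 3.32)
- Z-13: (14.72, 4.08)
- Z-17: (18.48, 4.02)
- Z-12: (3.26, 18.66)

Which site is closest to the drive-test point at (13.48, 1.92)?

Squared distances to each site:
Z-15: 238.973; Z-1: 357.355; Z-18: 175.991; Z-5: 0.793; Z-3: 176.800; Z-9: 37.297; Z-16: 272.516; Z-11: 67.894; Z-13: 6.203; Z-17: 29.410; Z-12: 384.676.
Minimum at Z-5.

Z-5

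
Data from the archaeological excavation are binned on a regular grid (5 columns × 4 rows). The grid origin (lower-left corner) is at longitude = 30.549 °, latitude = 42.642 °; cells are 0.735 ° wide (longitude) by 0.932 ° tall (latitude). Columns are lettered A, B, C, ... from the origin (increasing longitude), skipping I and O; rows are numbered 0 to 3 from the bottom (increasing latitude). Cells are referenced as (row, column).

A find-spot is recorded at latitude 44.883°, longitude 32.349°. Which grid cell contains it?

Column index: ⌊(32.349 − 30.549) / 0.735⌋ = ⌊2.449⌋ = 2 → column C
Row offset from origin: ⌊(44.883 − 42.642) / 0.932⌋ = ⌊2.405⌋ = 2 → row 2

(2, C)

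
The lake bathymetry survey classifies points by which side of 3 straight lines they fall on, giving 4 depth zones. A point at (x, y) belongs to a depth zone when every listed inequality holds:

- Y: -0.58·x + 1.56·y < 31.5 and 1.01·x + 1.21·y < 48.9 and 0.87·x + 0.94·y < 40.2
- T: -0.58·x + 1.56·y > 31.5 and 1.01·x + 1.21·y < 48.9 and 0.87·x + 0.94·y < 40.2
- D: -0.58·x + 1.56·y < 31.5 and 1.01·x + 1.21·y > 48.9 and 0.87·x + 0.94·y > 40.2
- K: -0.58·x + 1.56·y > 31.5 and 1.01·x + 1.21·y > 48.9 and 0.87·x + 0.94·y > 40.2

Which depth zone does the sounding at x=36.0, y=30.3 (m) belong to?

D

-0.58·36.0 + 1.56·30.3 = 26.388, which is < 31.5
1.01·36.0 + 1.21·30.3 = 73.023, which is > 48.9
0.87·36.0 + 0.94·30.3 = 59.802, which is > 40.2
This sign pattern matches D.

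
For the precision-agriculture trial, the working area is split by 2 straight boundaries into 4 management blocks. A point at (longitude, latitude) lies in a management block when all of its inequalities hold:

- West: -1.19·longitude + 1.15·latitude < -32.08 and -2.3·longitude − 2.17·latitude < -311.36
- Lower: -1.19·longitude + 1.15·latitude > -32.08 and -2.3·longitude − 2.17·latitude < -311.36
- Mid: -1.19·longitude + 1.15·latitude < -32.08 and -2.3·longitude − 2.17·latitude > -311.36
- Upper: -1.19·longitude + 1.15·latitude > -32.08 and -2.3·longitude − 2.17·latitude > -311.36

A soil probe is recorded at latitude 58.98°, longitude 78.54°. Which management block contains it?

-1.19·78.54 + 1.15·58.98 = -25.636, which is > -32.08
-2.3·78.54 − 2.17·58.98 = -308.629, which is > -311.36
This sign pattern matches Upper.

Upper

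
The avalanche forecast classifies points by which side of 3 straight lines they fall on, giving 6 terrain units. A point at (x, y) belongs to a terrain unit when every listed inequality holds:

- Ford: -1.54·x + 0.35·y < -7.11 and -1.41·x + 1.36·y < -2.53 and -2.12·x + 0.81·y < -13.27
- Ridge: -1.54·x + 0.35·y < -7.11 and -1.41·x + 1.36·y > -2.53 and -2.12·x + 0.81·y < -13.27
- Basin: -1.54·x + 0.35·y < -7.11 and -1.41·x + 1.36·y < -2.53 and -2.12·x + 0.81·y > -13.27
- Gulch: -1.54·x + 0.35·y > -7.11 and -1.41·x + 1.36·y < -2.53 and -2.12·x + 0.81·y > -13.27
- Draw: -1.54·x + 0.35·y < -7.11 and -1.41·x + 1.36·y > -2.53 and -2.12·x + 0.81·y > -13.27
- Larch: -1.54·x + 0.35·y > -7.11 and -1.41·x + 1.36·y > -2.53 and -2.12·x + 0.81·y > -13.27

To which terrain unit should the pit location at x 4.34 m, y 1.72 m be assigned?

-1.54·4.34 + 0.35·1.72 = -6.082, which is > -7.11
-1.41·4.34 + 1.36·1.72 = -3.780, which is < -2.53
-2.12·4.34 + 0.81·1.72 = -7.808, which is > -13.27
This sign pattern matches Gulch.

Gulch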